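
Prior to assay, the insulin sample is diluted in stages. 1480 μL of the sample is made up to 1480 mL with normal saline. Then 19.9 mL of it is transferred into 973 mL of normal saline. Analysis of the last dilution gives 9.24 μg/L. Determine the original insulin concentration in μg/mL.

461 μg/mL

Overall dilution factor = 1000 × 49.89 = 4.99 × 10⁴.
Original = 9.24 μg/L × 4.99 × 10⁴ = 4.61 × 10⁵ μg/L = 461 μg/mL.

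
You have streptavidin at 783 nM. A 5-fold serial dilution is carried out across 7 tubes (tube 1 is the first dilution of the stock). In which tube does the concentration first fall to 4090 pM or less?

Tube n has concentration 783 nM / 5ⁿ.
Need 5ⁿ ≥ 783 nM / 4090 pM = 191, so n ≥ 3.26.
First such tube: n = 4.

tube 4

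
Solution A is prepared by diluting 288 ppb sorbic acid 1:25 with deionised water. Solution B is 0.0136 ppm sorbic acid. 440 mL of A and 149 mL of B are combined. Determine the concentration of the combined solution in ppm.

0.0120 ppm

C_A = 288 ppb / 25 = 11.5 ppb.
C_B = 0.0136 ppm = 13.6 ppb.
C_mix = (C_A·V_A + C_B·V_B)/(V_A + V_B) = (11.5×440 + 13.6×149) / 589.0 = 12.0 ppb = 0.0120 ppm.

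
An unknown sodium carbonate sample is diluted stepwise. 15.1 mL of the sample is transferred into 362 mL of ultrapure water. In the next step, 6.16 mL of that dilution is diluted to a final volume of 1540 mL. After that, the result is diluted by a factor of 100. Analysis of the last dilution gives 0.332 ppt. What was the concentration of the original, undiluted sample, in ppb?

207 ppb

Overall dilution factor = 24.97 × 250 × 100 = 6.24 × 10⁵.
Original = 0.332 ppt × 6.24 × 10⁵ = 2.07 × 10⁵ ppt = 207 ppb.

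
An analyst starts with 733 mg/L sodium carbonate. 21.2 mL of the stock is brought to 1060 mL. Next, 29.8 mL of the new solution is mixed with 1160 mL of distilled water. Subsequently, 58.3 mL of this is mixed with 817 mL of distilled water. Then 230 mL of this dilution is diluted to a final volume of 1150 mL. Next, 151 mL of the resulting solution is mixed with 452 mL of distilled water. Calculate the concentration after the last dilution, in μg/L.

1.22 μg/L

Overall dilution factor = 50 × 39.93 × 15.01 × 5 × 3.993 = 5.98 × 10⁵.
733 mg/L / 5.98 × 10⁵ = 1.22 × 10⁻³ mg/L = 1.22 μg/L.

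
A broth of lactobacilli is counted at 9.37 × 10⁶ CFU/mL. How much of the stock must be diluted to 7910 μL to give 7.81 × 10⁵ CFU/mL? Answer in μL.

V₁ = C₂V₂/C₁ = 7.81 × 10⁵ × 7910 / 9.37 × 10⁶ = 659 μL.

659 μL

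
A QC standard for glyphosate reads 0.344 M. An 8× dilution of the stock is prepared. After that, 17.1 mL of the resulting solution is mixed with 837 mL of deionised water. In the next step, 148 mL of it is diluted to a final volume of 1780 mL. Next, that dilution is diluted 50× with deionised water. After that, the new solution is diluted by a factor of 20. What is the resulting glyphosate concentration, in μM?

0.0716 μM

Overall dilution factor = 8 × 49.95 × 12.03 × 50 × 20 = 4.81 × 10⁶.
0.344 M / 4.81 × 10⁶ = 7.16 × 10⁻⁸ M = 0.0716 μM.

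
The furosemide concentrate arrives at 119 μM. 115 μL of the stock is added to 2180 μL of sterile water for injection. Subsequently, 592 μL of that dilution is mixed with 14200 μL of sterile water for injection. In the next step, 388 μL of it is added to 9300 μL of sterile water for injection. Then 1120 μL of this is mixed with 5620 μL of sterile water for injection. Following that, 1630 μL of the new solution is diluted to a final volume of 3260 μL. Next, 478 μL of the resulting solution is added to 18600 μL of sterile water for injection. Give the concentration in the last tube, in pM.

Overall dilution factor = 19.96 × 24.99 × 24.97 × 6.018 × 2 × 39.91 = 5.98 × 10⁶.
119 μM / 5.98 × 10⁶ = 1.99 × 10⁻⁵ μM = 19.9 pM.

19.9 pM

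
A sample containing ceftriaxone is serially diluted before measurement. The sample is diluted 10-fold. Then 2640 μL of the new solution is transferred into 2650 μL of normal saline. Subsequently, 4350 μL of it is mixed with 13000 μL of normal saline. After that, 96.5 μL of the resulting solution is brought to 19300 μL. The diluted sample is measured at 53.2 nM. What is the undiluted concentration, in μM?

Overall dilution factor = 10 × 2.004 × 3.989 × 200 = 1.60 × 10⁴.
Original = 53.2 nM × 1.60 × 10⁴ = 8.50 × 10⁵ nM = 850 μM.

850 μM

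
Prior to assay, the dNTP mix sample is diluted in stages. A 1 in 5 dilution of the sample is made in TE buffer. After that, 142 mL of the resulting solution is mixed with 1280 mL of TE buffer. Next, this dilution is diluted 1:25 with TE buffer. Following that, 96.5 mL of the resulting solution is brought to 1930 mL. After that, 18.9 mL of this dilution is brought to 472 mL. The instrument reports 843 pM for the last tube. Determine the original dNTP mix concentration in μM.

527 μM

Overall dilution factor = 5 × 10.01 × 25 × 20 × 24.97 = 6.25 × 10⁵.
Original = 843 pM × 6.25 × 10⁵ = 5.27 × 10⁸ pM = 527 μM.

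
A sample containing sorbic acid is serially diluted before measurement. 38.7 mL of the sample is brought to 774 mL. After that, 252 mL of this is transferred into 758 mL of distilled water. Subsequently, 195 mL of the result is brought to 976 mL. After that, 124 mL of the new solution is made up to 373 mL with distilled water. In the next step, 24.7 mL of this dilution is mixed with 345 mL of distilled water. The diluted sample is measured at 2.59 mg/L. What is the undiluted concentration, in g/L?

46.8 g/L

Overall dilution factor = 20 × 4.008 × 5.005 × 3.008 × 14.97 = 1.81 × 10⁴.
Original = 2.59 mg/L × 1.81 × 10⁴ = 4.68 × 10⁴ mg/L = 46.8 g/L.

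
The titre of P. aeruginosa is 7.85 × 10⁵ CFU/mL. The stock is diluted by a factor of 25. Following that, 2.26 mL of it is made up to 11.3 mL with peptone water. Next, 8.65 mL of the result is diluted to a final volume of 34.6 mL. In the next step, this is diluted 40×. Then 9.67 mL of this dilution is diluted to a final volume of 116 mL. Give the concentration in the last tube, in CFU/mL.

3.27 CFU/mL

Overall dilution factor = 25 × 5 × 4 × 40 × 12.00 = 2.40 × 10⁵.
7.85 × 10⁵ CFU/mL / 2.40 × 10⁵ = 3.27 CFU/mL.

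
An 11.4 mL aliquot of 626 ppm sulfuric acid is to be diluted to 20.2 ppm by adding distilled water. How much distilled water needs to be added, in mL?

342 mL

V₂ = C₁V₁/C₂ = 626 × 11.4 / 20.2 = 353 mL.
Diluent to add = V₂ − V₁ = 353 − 11.4 = 342 mL.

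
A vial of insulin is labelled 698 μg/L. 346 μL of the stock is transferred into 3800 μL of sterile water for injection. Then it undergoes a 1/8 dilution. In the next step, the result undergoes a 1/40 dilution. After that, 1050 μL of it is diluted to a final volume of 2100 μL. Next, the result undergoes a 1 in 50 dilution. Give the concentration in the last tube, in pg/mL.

Overall dilution factor = 11.98 × 8 × 40 × 2 × 50 = 3.83 × 10⁵.
698 μg/L / 3.83 × 10⁵ = 1.82 × 10⁻³ μg/L = 1.82 pg/mL.

1.82 pg/mL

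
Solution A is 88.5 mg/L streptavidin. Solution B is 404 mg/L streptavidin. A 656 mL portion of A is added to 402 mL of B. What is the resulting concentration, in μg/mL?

208 μg/mL

C_mix = (C_A·V_A + C_B·V_B)/(V_A + V_B) = (88.5×656 + 404×402) / 1058 = 208 mg/L = 208 μg/mL.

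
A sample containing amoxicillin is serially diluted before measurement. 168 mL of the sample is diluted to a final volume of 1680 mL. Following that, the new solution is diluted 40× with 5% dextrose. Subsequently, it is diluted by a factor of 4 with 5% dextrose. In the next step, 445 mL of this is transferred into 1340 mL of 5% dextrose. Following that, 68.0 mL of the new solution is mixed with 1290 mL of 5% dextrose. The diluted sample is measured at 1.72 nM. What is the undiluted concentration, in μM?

220 μM

Overall dilution factor = 10 × 40 × 4 × 4.011 × 19.97 = 1.28 × 10⁵.
Original = 1.72 nM × 1.28 × 10⁵ = 2.20 × 10⁵ nM = 220 μM.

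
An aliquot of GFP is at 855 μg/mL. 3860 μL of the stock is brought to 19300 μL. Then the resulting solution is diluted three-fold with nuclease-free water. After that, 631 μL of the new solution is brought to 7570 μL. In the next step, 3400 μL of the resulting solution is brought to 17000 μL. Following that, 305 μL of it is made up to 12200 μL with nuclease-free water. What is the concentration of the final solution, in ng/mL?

Overall dilution factor = 5 × 3 × 12.00 × 5 × 40 = 3.60 × 10⁴.
855 μg/mL / 3.60 × 10⁴ = 0.0238 μg/mL = 23.8 ng/mL.

23.8 ng/mL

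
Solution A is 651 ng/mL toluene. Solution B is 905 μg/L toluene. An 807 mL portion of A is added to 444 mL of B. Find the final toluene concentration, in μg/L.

C_B = 905 μg/L = 905 ng/mL.
C_mix = (C_A·V_A + C_B·V_B)/(V_A + V_B) = (651×807 + 905×444) / 1251 = 741 ng/mL = 741 μg/L.

741 μg/L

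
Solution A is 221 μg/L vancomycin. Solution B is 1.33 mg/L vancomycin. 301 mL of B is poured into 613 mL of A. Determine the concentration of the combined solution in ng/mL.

586 ng/mL

C_B = 1.33 mg/L = 1330 μg/L.
C_mix = (C_A·V_A + C_B·V_B)/(V_A + V_B) = (221×613 + 1330×301) / 914.0 = 586 μg/L = 586 ng/mL.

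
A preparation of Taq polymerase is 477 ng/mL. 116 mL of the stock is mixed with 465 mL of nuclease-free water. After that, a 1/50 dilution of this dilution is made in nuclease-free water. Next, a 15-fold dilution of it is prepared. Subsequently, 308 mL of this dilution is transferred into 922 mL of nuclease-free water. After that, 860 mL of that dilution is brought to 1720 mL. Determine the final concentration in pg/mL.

15.9 pg/mL

Overall dilution factor = 5.009 × 50 × 15 × 3.994 × 2 = 3.00 × 10⁴.
477 ng/mL / 3.00 × 10⁴ = 0.0159 ng/mL = 15.9 pg/mL.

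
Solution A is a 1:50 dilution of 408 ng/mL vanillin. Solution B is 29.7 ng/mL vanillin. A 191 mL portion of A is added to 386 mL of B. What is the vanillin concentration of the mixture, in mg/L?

0.0226 mg/L

C_A = 408 ng/mL / 50 = 8.16 ng/mL.
C_mix = (C_A·V_A + C_B·V_B)/(V_A + V_B) = (8.16×191 + 29.7×386) / 577.0 = 22.6 ng/mL = 0.0226 mg/L.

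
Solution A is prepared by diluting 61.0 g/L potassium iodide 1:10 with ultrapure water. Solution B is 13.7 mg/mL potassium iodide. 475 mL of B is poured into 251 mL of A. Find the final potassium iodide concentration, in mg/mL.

C_A = 61.0 g/L / 10 = 6.10 g/L.
C_B = 13.7 mg/mL = 13.7 g/L.
C_mix = (C_A·V_A + C_B·V_B)/(V_A + V_B) = (6.10×251 + 13.7×475) / 726.0 = 11.1 g/L = 11.1 mg/mL.

11.1 mg/mL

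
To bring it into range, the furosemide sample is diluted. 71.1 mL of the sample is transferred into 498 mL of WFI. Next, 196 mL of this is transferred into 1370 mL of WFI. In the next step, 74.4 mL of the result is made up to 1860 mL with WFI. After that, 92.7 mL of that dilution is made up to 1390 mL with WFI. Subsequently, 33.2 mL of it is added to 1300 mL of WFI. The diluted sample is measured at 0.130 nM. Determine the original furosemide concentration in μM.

Overall dilution factor = 8.004 × 7.990 × 25 × 14.99 × 40.16 = 9.63 × 10⁵.
Original = 0.130 nM × 9.63 × 10⁵ = 1.25 × 10⁵ nM = 125 μM.

125 μM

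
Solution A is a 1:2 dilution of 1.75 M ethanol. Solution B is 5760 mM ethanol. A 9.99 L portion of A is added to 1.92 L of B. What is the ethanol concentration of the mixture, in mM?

C_A = 1.75 M / 2 = 0.875 M.
C_B = 5760 mM = 5.76 M.
C_mix = (C_A·V_A + C_B·V_B)/(V_A + V_B) = (0.875×9.99 + 5.76×1.92) / 11.91 = 1.66 M = 1660 mM.

1660 mM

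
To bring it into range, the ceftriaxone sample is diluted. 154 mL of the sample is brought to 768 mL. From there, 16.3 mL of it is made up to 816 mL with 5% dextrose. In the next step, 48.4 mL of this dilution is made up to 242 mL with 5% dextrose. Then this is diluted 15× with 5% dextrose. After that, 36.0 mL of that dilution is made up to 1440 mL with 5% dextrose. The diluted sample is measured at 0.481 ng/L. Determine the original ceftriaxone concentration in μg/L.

360 μg/L

Overall dilution factor = 4.987 × 50.06 × 5 × 15 × 40 = 7.49 × 10⁵.
Original = 0.481 ng/L × 7.49 × 10⁵ = 3.60 × 10⁵ ng/L = 360 μg/L.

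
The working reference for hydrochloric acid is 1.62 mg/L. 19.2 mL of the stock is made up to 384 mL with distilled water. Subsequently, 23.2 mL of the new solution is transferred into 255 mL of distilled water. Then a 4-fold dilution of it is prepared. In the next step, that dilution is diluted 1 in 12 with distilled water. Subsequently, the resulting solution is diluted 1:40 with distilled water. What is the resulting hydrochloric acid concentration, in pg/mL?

Overall dilution factor = 20 × 11.99 × 4 × 12 × 40 = 4.60 × 10⁵.
1.62 mg/L / 4.60 × 10⁵ = 3.52 × 10⁻⁶ mg/L = 3.52 pg/mL.

3.52 pg/mL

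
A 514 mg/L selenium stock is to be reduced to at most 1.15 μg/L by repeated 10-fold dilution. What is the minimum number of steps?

Need 10ⁿ ≥ 4.47 × 10⁵, so n ≥ log(4.47 × 10⁵)/log(10) = 5.65.
Minimum whole steps: n = 6.

6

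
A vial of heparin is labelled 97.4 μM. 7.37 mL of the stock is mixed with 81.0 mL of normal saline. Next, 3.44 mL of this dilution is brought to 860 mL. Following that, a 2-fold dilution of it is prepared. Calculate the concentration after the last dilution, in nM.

16.2 nM

Overall dilution factor = 11.99 × 250 × 2 = 5995.
97.4 μM / 5995 = 0.0162 μM = 16.2 nM.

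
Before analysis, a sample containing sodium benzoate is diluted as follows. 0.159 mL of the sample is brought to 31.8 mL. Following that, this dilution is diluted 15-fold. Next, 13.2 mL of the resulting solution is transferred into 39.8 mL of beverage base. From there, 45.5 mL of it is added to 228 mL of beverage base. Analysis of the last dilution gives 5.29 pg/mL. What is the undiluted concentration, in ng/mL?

Overall dilution factor = 200 × 15 × 4.015 × 6.011 = 7.24 × 10⁴.
Original = 5.29 pg/mL × 7.24 × 10⁴ = 3.83 × 10⁵ pg/mL = 383 ng/mL.

383 ng/mL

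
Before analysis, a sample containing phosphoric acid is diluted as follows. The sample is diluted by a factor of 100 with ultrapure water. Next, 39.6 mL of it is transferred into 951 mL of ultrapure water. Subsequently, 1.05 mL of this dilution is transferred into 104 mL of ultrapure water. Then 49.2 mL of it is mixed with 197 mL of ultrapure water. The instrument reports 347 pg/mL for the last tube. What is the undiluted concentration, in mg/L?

435 mg/L

Overall dilution factor = 100 × 25.02 × 100.0 × 5.004 = 1.25 × 10⁶.
Original = 347 pg/mL × 1.25 × 10⁶ = 4.35 × 10⁸ pg/mL = 435 mg/L.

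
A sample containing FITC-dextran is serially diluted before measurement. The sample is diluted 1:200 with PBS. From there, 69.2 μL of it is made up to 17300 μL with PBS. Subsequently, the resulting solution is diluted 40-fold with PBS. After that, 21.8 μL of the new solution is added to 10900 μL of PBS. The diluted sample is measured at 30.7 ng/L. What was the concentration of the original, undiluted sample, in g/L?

30.8 g/L

Overall dilution factor = 200 × 250 × 40 × 501 = 1.00 × 10⁹.
Original = 30.7 ng/L × 1.00 × 10⁹ = 3.08 × 10¹⁰ ng/L = 30.8 g/L.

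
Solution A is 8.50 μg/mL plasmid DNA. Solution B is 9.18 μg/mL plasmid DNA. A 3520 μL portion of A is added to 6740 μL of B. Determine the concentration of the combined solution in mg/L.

C_mix = (C_A·V_A + C_B·V_B)/(V_A + V_B) = (8.50×3520 + 9.18×6740) / 10260 = 8.95 μg/mL = 8.95 mg/L.

8.95 mg/L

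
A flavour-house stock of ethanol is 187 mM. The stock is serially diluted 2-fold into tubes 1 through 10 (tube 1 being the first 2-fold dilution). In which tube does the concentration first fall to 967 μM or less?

tube 8

Tube n has concentration 187 mM / 2ⁿ.
Need 2ⁿ ≥ 187 mM / 967 μM = 193, so n ≥ 7.60.
First such tube: n = 8.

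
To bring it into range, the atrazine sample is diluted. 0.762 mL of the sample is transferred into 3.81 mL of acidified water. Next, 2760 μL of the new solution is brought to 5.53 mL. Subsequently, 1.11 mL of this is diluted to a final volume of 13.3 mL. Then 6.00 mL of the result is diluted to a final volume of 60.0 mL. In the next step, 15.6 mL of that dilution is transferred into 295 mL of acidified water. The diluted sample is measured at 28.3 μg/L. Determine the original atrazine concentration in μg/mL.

812 μg/mL

Overall dilution factor = 6 × 2.004 × 11.98 × 10 × 19.91 = 2.87 × 10⁴.
Original = 28.3 μg/L × 2.87 × 10⁴ = 8.12 × 10⁵ μg/L = 812 μg/mL.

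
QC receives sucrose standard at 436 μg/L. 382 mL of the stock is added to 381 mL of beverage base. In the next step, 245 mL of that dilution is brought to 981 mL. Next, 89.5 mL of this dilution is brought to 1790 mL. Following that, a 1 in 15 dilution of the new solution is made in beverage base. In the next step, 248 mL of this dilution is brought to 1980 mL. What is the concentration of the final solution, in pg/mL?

22.8 pg/mL

Overall dilution factor = 1.997 × 4.004 × 20 × 15 × 7.984 = 1.92 × 10⁴.
436 μg/L / 1.92 × 10⁴ = 0.0228 μg/L = 22.8 pg/mL.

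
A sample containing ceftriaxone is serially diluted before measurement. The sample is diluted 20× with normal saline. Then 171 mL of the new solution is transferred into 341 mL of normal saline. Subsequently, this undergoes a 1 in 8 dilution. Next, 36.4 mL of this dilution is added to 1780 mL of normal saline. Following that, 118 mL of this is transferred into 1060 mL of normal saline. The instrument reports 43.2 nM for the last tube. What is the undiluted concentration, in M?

0.0103 M

Overall dilution factor = 20 × 2.994 × 8 × 49.90 × 9.983 = 2.39 × 10⁵.
Original = 43.2 nM × 2.39 × 10⁵ = 1.03 × 10⁷ nM = 0.0103 M.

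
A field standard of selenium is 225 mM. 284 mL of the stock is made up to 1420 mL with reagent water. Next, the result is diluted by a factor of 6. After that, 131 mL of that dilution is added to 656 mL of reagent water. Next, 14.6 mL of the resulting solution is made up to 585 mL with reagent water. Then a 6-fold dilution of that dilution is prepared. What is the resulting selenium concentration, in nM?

Overall dilution factor = 5 × 6 × 6.008 × 40.07 × 6 = 4.33 × 10⁴.
225 mM / 4.33 × 10⁴ = 5.19 × 10⁻³ mM = 5190 nM.

5190 nM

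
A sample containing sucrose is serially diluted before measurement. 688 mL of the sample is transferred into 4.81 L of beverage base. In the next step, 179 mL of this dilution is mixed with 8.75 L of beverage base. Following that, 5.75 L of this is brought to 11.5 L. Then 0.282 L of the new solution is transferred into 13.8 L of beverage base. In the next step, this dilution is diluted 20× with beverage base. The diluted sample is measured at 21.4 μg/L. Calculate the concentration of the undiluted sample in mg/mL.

Overall dilution factor = 7.991 × 49.88 × 2 × 49.94 × 20 = 7.96 × 10⁵.
Original = 21.4 μg/L × 7.96 × 10⁵ = 1.70 × 10⁷ μg/L = 17.0 mg/mL.

17.0 mg/mL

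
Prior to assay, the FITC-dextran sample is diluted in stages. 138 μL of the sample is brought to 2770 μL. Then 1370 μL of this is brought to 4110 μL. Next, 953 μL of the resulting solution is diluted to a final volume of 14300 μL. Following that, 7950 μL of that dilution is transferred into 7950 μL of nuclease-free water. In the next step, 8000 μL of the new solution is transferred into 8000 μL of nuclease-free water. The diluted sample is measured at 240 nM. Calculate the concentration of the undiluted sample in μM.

867 μM

Overall dilution factor = 20.07 × 3 × 15.01 × 2 × 2 = 3614.
Original = 240 nM × 3614 = 8.67 × 10⁵ nM = 867 μM.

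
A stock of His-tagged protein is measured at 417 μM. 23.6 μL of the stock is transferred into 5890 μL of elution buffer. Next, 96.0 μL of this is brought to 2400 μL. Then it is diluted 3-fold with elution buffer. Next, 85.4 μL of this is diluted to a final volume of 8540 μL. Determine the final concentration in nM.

Overall dilution factor = 250.6 × 25 × 3 × 100 = 1.88 × 10⁶.
417 μM / 1.88 × 10⁶ = 2.22 × 10⁻⁴ μM = 0.222 nM.

0.222 nM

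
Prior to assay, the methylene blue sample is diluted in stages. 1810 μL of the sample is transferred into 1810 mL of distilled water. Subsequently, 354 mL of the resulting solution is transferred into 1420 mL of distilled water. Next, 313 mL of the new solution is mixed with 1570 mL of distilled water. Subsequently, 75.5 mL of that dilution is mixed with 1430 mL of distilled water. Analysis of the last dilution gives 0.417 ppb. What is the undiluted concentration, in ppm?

251 ppm

Overall dilution factor = 1001 × 5.011 × 6.016 × 19.94 = 6.02 × 10⁵.
Original = 0.417 ppb × 6.02 × 10⁵ = 2.51 × 10⁵ ppb = 251 ppm.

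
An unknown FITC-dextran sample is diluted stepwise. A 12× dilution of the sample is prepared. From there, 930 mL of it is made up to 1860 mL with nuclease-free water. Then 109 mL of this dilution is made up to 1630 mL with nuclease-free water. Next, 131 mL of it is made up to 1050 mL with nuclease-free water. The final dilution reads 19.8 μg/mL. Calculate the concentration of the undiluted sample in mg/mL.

57.0 mg/mL

Overall dilution factor = 12 × 2 × 14.95 × 8.015 = 2877.
Original = 19.8 μg/mL × 2877 = 5.70 × 10⁴ μg/mL = 57.0 mg/mL.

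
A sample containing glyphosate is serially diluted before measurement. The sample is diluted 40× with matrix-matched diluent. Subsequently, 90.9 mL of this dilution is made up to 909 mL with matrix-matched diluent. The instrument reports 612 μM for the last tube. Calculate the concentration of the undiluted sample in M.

Overall dilution factor = 40 × 10 = 400.
Original = 612 μM × 400 = 2.45 × 10⁵ μM = 0.245 M.

0.245 M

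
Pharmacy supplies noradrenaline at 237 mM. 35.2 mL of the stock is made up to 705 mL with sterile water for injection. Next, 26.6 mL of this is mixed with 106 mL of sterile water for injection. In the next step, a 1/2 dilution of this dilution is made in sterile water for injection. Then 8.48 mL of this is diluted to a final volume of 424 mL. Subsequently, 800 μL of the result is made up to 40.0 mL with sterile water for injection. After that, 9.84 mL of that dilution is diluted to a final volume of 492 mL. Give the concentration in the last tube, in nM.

Overall dilution factor = 20.03 × 4.985 × 2 × 50 × 50 × 50 = 2.50 × 10⁷.
237 mM / 2.50 × 10⁷ = 9.50 × 10⁻⁶ mM = 9.50 nM.

9.50 nM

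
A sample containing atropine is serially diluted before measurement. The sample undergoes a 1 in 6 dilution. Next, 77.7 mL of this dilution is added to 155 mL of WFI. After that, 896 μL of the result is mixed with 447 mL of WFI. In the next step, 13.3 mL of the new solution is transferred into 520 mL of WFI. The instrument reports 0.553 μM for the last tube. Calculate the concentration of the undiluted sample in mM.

199 mM

Overall dilution factor = 6 × 2.995 × 499.9 × 40.10 = 3.60 × 10⁵.
Original = 0.553 μM × 3.60 × 10⁵ = 1.99 × 10⁵ μM = 199 mM.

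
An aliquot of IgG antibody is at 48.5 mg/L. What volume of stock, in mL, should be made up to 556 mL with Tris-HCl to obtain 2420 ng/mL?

2420 ng/mL = 2.42 mg/L.
V₁ = C₂V₂/C₁ = 2.42 × 556 / 48.5 = 27.7 mL.

27.7 mL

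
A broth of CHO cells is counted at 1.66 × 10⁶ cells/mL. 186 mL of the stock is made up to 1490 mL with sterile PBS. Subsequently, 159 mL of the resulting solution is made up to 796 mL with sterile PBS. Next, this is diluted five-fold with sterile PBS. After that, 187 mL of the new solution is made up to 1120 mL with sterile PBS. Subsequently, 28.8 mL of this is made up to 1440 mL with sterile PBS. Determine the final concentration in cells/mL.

27.6 cells/mL

Overall dilution factor = 8.011 × 5.006 × 5 × 5.989 × 50 = 6.00 × 10⁴.
1.66 × 10⁶ cells/mL / 6.00 × 10⁴ = 27.6 cells/mL.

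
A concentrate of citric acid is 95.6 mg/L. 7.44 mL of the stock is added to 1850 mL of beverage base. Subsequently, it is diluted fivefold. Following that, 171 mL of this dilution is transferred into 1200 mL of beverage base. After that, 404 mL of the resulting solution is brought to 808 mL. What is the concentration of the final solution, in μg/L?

4.78 μg/L

Overall dilution factor = 249.7 × 5 × 8.018 × 2 = 2.00 × 10⁴.
95.6 mg/L / 2.00 × 10⁴ = 4.78 × 10⁻³ mg/L = 4.78 μg/L.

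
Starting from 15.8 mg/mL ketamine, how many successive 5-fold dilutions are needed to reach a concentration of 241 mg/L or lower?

Need 5ⁿ ≥ 65.6, so n ≥ log(65.6)/log(5) = 2.60.
Minimum whole steps: n = 3.

3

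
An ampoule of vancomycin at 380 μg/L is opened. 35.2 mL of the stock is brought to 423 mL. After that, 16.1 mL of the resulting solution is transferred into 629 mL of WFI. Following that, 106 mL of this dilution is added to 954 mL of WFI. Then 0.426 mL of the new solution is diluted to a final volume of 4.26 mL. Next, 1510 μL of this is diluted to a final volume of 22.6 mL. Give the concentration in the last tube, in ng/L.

0.527 ng/L

Overall dilution factor = 12.02 × 40.07 × 10 × 10 × 14.97 = 7.21 × 10⁵.
380 μg/L / 7.21 × 10⁵ = 5.27 × 10⁻⁴ μg/L = 0.527 ng/L.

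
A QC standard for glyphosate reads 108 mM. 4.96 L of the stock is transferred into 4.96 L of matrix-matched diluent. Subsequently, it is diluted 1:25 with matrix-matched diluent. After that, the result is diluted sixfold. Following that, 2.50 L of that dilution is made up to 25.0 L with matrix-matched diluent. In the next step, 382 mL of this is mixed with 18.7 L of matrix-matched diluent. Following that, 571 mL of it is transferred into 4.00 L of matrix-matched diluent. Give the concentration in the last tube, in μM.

0.0900 μM

Overall dilution factor = 2 × 25 × 6 × 10 × 49.95 × 8.005 = 1.20 × 10⁶.
108 mM / 1.20 × 10⁶ = 9.00 × 10⁻⁵ mM = 0.0900 μM.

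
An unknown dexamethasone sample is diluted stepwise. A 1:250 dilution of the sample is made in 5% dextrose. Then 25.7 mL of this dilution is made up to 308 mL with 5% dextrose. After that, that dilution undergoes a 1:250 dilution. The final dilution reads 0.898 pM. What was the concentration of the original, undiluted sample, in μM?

Overall dilution factor = 250 × 11.98 × 250 = 7.49 × 10⁵.
Original = 0.898 pM × 7.49 × 10⁵ = 6.73 × 10⁵ pM = 0.673 μM.

0.673 μM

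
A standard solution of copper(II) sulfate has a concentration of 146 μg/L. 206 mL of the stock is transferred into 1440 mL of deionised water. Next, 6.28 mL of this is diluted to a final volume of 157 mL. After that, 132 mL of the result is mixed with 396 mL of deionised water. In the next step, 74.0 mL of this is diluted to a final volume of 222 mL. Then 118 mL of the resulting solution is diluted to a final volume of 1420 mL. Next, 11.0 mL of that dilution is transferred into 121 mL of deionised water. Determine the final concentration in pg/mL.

0.422 pg/mL

Overall dilution factor = 7.990 × 25 × 4 × 3 × 12.03 × 12 = 3.46 × 10⁵.
146 μg/L / 3.46 × 10⁵ = 4.22 × 10⁻⁴ μg/L = 0.422 pg/mL.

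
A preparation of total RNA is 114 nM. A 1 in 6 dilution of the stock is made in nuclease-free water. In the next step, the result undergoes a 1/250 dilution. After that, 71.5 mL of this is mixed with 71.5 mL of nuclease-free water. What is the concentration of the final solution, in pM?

Overall dilution factor = 6 × 250 × 2 = 3000.
114 nM / 3000 = 0.0380 nM = 38.0 pM.

38.0 pM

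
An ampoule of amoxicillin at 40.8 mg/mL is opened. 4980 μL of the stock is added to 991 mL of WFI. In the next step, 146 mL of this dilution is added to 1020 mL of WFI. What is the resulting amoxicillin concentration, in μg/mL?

25.5 μg/mL

Overall dilution factor = 200.0 × 7.986 = 1597.
40.8 mg/mL / 1597 = 0.0255 mg/mL = 25.5 μg/mL.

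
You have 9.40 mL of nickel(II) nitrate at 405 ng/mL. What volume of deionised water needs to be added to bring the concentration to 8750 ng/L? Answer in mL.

426 mL

8750 ng/L = 8.75 ng/mL.
V₂ = C₁V₁/C₂ = 405 × 9.40 / 8.75 = 435 mL.
Diluent to add = V₂ − V₁ = 435 − 9.40 = 426 mL.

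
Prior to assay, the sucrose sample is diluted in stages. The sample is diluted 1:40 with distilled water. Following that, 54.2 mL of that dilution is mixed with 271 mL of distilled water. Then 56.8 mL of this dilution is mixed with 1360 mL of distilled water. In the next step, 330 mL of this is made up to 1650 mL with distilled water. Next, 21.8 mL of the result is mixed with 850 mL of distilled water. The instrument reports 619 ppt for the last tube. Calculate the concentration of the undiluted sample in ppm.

741 ppm

Overall dilution factor = 40 × 6 × 24.94 × 5 × 39.99 = 1.20 × 10⁶.
Original = 619 ppt × 1.20 × 10⁶ = 7.41 × 10⁸ ppt = 741 ppm.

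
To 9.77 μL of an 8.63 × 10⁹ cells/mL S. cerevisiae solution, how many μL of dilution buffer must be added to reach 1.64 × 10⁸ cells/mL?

V₂ = C₁V₁/C₂ = 8.63 × 10⁹ × 9.77 / 1.64 × 10⁸ = 514 μL.
Diluent to add = V₂ − V₁ = 514 − 9.77 = 504 μL.

504 μL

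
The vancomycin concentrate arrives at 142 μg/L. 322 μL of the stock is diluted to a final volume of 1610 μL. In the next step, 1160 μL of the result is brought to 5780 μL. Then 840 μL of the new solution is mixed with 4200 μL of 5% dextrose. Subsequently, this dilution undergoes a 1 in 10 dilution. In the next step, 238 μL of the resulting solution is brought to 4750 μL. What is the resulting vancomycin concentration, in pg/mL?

Overall dilution factor = 5 × 4.983 × 6 × 10 × 19.96 = 2.98 × 10⁴.
142 μg/L / 2.98 × 10⁴ = 4.76 × 10⁻³ μg/L = 4.76 pg/mL.

4.76 pg/mL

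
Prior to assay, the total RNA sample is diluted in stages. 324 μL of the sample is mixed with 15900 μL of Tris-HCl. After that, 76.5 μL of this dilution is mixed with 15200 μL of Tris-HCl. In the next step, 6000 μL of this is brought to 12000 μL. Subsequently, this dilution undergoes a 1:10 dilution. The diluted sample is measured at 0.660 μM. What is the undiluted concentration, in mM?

Overall dilution factor = 50.07 × 199.7 × 2 × 10 = 2.00 × 10⁵.
Original = 0.660 μM × 2.00 × 10⁵ = 1.32 × 10⁵ μM = 132 mM.

132 mM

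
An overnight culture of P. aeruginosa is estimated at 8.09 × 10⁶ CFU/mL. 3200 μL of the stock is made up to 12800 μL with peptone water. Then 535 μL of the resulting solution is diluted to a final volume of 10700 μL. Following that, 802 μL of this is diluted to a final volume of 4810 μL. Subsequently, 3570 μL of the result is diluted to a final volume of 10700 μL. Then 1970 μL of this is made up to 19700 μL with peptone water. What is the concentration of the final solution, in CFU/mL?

563 CFU/mL

Overall dilution factor = 4 × 20 × 5.998 × 2.997 × 10 = 1.44 × 10⁴.
8.09 × 10⁶ CFU/mL / 1.44 × 10⁴ = 563 CFU/mL.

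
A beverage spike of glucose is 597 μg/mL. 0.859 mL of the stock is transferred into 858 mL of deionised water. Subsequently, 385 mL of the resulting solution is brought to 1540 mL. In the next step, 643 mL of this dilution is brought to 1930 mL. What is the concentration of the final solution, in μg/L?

Overall dilution factor = 999.8 × 4 × 3.002 = 1.20 × 10⁴.
597 μg/mL / 1.20 × 10⁴ = 0.0497 μg/mL = 49.7 μg/L.

49.7 μg/L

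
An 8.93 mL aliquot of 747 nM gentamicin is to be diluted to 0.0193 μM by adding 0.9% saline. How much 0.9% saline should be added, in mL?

0.0193 μM = 19.3 nM.
V₂ = C₁V₁/C₂ = 747 × 8.93 / 19.3 = 346 mL.
Diluent to add = V₂ − V₁ = 346 − 8.93 = 337 mL.

337 mL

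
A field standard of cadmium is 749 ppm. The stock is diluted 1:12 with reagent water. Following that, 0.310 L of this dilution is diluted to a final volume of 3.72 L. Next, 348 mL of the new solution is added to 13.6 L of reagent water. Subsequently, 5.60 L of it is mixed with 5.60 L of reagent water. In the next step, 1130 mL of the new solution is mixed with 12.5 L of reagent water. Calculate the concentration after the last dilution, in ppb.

Overall dilution factor = 12 × 12 × 40.08 × 2 × 12.06 = 1.39 × 10⁵.
749 ppm / 1.39 × 10⁵ = 5.38 × 10⁻³ ppm = 5.38 ppb.

5.38 ppb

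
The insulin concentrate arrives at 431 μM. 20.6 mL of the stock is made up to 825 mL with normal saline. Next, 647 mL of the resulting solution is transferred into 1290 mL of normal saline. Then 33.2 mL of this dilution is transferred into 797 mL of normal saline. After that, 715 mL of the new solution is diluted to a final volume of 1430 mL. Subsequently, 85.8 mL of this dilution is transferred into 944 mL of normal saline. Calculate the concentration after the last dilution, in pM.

Overall dilution factor = 40.05 × 2.994 × 25.01 × 2 × 12.00 = 7.20 × 10⁴.
431 μM / 7.20 × 10⁴ = 5.99 × 10⁻³ μM = 5990 pM.

5990 pM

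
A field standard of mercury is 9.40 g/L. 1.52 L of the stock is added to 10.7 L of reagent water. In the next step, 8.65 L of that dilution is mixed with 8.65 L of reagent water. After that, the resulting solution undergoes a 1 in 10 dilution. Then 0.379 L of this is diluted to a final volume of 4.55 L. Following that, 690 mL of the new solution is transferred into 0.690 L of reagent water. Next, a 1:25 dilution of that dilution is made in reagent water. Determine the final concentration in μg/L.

97.4 μg/L

Overall dilution factor = 8.039 × 2 × 10 × 12.01 × 2 × 25 = 9.65 × 10⁴.
9.40 g/L / 9.65 × 10⁴ = 9.74 × 10⁻⁵ g/L = 97.4 μg/L.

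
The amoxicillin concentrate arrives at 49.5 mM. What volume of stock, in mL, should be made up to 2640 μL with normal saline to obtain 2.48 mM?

0.132 mL

V₁ = C₂V₂/C₁ = 2.48 × 2640 / 49.5 = 132 μL = 0.132 mL.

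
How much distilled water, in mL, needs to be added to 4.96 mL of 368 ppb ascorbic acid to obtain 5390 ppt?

334 mL

5390 ppt = 5.39 ppb.
V₂ = C₁V₁/C₂ = 368 × 4.96 / 5.39 = 339 mL.
Diluent to add = V₂ − V₁ = 339 − 4.96 = 334 mL.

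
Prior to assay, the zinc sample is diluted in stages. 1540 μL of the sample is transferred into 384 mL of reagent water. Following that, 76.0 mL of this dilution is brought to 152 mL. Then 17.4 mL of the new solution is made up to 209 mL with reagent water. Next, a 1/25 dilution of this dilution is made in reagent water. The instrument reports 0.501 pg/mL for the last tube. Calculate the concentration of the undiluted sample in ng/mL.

75.3 ng/mL

Overall dilution factor = 250.4 × 2 × 12.01 × 25 = 1.50 × 10⁵.
Original = 0.501 pg/mL × 1.50 × 10⁵ = 7.53 × 10⁴ pg/mL = 75.3 ng/mL.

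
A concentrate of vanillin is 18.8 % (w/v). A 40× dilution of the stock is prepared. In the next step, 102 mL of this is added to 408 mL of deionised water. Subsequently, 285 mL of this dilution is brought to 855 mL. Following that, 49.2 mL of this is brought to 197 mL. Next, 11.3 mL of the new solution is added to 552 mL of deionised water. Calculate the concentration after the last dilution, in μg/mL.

Overall dilution factor = 40 × 5 × 3 × 4.004 × 49.85 = 1.20 × 10⁵.
18.8 % (w/v) / 1.20 × 10⁵ = 1.57 × 10⁻⁴ % (w/v) = 1.57 μg/mL.

1.57 μg/mL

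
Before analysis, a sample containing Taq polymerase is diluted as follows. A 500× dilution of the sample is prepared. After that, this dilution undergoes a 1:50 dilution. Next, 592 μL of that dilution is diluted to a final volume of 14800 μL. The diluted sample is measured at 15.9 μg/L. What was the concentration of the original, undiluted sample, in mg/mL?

Overall dilution factor = 500 × 50 × 25 = 6.25 × 10⁵.
Original = 15.9 μg/L × 6.25 × 10⁵ = 9.94 × 10⁶ μg/L = 9.94 mg/mL.

9.94 mg/mL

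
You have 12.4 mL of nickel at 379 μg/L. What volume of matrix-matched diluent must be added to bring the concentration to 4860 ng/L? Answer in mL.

955 mL

4860 ng/L = 4.86 μg/L.
V₂ = C₁V₁/C₂ = 379 × 12.4 / 4.86 = 967 mL.
Diluent to add = V₂ − V₁ = 967 − 12.4 = 955 mL.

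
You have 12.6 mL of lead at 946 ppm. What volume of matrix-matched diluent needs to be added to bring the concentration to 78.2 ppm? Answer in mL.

V₂ = C₁V₁/C₂ = 946 × 12.6 / 78.2 = 152 mL.
Diluent to add = V₂ − V₁ = 152 − 12.6 = 140 mL.

140 mL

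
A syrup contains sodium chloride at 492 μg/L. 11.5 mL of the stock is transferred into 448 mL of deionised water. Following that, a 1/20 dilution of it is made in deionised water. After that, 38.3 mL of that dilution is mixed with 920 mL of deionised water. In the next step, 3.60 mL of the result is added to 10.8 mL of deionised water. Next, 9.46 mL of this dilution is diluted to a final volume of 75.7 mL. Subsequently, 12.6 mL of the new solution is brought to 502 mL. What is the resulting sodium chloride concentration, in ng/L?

0.0193 ng/L

Overall dilution factor = 39.96 × 20 × 25.02 × 4 × 8.002 × 39.84 = 2.55 × 10⁷.
492 μg/L / 2.55 × 10⁷ = 1.93 × 10⁻⁵ μg/L = 0.0193 ng/L.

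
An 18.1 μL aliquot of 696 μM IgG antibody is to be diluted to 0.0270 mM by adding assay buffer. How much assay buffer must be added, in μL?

448 μL

0.0270 mM = 27.0 μM.
V₂ = C₁V₁/C₂ = 696 × 18.1 / 27.0 = 467 μL.
Diluent to add = V₂ − V₁ = 467 − 18.1 = 448 μL.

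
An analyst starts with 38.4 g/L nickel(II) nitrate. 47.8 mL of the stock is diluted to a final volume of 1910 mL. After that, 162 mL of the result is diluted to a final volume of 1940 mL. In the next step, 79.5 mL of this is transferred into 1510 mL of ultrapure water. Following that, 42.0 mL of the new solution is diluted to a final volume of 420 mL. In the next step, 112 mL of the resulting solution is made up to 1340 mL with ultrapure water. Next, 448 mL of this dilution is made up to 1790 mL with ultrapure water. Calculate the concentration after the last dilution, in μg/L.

8.40 μg/L

Overall dilution factor = 39.96 × 11.98 × 19.99 × 10 × 11.96 × 3.996 = 4.57 × 10⁶.
38.4 g/L / 4.57 × 10⁶ = 8.40 × 10⁻⁶ g/L = 8.40 μg/L.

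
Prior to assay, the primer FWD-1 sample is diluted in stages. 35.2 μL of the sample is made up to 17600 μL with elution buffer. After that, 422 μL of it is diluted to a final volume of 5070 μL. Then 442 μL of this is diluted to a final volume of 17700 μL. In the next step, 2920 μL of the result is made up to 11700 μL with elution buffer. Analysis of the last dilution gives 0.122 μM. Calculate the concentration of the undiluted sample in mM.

Overall dilution factor = 500 × 12.01 × 40.05 × 4.007 = 9.64 × 10⁵.
Original = 0.122 μM × 9.64 × 10⁵ = 1.18 × 10⁵ μM = 118 mM.

118 mM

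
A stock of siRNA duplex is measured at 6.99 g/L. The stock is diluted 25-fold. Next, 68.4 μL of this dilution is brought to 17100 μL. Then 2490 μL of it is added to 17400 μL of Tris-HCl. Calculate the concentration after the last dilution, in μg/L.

Overall dilution factor = 25 × 250 × 7.988 = 4.99 × 10⁴.
6.99 g/L / 4.99 × 10⁴ = 1.40 × 10⁻⁴ g/L = 140 μg/L.

140 μg/L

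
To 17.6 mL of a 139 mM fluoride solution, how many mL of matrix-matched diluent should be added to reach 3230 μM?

740 mL

3230 μM = 3.23 mM.
V₂ = C₁V₁/C₂ = 139 × 17.6 / 3.23 = 757 mL.
Diluent to add = V₂ − V₁ = 757 − 17.6 = 740 mL.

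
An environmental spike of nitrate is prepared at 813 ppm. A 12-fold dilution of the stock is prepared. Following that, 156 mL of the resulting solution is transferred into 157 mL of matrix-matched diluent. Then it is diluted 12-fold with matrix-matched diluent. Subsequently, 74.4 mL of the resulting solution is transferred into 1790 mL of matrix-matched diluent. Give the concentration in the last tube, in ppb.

Overall dilution factor = 12 × 2.006 × 12 × 25.06 = 7240.
813 ppm / 7240 = 0.112 ppm = 112 ppb.

112 ppb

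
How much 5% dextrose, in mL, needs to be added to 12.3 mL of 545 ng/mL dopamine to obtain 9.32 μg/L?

9.32 μg/L = 9.32 ng/mL.
V₂ = C₁V₁/C₂ = 545 × 12.3 / 9.32 = 719 mL.
Diluent to add = V₂ − V₁ = 719 − 12.3 = 707 mL.

707 mL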